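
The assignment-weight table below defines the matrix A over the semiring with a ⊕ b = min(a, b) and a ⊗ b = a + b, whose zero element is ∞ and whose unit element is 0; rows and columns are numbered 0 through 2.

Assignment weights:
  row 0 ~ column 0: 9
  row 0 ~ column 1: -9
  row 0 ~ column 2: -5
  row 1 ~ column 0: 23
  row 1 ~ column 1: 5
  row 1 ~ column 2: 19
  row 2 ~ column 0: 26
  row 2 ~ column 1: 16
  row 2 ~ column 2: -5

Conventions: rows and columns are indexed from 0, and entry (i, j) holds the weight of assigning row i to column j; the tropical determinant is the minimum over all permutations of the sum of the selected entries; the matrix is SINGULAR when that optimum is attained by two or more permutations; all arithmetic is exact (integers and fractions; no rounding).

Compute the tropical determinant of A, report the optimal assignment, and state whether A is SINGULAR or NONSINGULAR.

σ = (0, 1, 2): 9 + 5 + (-5) = 9
σ = (0, 2, 1): 9 + 19 + 16 = 44
σ = (1, 0, 2): (-9) + 23 + (-5) = 9
σ = (1, 2, 0): (-9) + 19 + 26 = 36
σ = (2, 0, 1): (-5) + 23 + 16 = 34
σ = (2, 1, 0): (-5) + 5 + 26 = 26
Optimal value attained by: σ = (0, 1, 2).
Answer: det⊕(A) = 9; verdict: SINGULAR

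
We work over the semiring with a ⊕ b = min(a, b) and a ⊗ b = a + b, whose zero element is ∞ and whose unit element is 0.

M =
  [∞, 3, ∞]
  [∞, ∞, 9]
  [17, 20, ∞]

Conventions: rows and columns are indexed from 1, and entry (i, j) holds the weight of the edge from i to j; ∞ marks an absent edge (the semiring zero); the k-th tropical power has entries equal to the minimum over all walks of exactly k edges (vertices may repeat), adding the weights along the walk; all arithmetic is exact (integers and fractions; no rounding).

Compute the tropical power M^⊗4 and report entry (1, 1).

M^⊗2:
  [∞, ∞, 12]
  [26, 29, ∞]
  [∞, 20, 29]
M^⊗3:
  [29, 32, ∞]
  [∞, 29, 38]
  [46, 49, 29]
M^⊗4:
  [∞, 32, 41]
  [55, 58, 38]
  [46, 49, 58]
Key observation: no walk of exactly 4 edges connects these vertices, so the entry is the semiring zero.
Answer: (M^⊗4)[1][1] = ∞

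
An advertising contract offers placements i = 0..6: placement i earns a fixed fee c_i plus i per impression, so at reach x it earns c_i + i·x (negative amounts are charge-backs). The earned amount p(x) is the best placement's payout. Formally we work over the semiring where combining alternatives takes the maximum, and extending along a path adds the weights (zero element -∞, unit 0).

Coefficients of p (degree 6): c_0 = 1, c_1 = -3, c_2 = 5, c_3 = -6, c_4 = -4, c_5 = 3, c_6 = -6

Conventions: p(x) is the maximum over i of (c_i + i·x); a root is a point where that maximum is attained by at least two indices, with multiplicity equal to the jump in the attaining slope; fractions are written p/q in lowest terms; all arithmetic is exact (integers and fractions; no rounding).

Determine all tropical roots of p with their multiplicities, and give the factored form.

hull edge (i=0, c=1) to (i=2, c=5): slope 2, span 2
hull edge (i=2, c=5) to (i=5, c=3): slope -2/3, span 3
hull edge (i=5, c=3) to (i=6, c=-6): slope -9, span 1
Factored form: p(x) = -6 ⊗ (x ⊕ (-2)) ⊗ (x ⊕ (-2)) ⊗ (x ⊕ 2/3) ⊗ (x ⊕ 2/3) ⊗ (x ⊕ 2/3) ⊗ (x ⊕ 9)
Answer: roots = -2 (mult 2), 2/3 (mult 3), 9 (mult 1)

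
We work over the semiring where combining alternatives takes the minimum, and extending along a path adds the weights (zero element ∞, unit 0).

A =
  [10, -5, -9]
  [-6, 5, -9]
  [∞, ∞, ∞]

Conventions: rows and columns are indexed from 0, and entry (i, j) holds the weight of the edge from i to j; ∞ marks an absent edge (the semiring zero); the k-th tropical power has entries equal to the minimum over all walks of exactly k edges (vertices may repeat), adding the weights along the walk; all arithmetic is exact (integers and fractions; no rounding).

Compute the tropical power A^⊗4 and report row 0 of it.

A^⊗2:
  [-11, 0, -14]
  [-1, -11, -15]
  [∞, ∞, ∞]
A^⊗3:
  [-6, -16, -20]
  [-17, -6, -20]
  [∞, ∞, ∞]
A^⊗4:
  [-22, -11, -25]
  [-12, -22, -26]
  [∞, ∞, ∞]
Answer: row 0 of A^⊗4 = [-22, -11, -25]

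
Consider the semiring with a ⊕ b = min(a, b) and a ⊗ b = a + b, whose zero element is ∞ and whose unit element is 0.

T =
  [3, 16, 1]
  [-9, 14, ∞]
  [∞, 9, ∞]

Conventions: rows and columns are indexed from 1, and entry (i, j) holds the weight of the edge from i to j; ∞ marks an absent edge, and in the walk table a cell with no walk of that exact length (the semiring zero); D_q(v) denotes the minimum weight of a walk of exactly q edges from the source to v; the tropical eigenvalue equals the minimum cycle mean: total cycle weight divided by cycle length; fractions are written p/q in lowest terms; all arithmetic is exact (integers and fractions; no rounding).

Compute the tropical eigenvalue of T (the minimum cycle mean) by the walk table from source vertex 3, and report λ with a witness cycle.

q=0: [∞, ∞, 0]
q=1: [∞, 9, ∞]
q=2: [0, 23, ∞]
q=3: [3, 16, 1]
Optimal cycle mean attained by: cycle 1->3->2->1, total 1 + 9 + (-9), length 3.
Answer: λ = 1/3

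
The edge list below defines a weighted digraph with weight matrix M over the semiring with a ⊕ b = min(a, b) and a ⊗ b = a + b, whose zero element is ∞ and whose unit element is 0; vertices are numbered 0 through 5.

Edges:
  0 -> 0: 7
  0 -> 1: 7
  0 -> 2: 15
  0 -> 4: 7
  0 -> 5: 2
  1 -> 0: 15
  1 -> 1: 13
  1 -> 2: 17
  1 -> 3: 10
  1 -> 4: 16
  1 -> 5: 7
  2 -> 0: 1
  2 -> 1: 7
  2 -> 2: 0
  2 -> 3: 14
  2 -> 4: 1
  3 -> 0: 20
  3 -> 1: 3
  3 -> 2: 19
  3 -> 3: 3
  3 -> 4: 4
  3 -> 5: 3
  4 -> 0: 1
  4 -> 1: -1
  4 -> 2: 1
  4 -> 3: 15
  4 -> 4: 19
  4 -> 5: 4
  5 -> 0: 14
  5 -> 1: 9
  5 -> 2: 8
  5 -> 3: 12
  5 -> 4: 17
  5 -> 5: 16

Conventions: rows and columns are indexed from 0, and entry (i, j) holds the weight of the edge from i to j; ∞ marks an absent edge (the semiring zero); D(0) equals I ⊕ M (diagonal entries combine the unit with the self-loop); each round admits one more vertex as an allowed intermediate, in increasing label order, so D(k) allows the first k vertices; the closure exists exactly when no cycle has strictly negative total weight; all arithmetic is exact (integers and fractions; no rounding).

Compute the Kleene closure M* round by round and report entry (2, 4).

D(0):
  [0, 7, 15, ∞, 7, 2]
  [15, 0, 17, 10, 16, 7]
  [1, 7, 0, 14, 1, ∞]
  [20, 3, 19, 0, 4, 3]
  [1, -1, 1, 15, 0, 4]
  [14, 9, 8, 12, 17, 0]
D(1):
  [0, 7, 15, ∞, 7, 2]
  [15, 0, 17, 10, 16, 7]
  [1, 7, 0, 14, 1, 3]
  [20, 3, 19, 0, 4, 3]
  [1, -1, 1, 15, 0, 3]
  [14, 9, 8, 12, 17, 0]
D(2):
  [0, 7, 15, 17, 7, 2]
  [15, 0, 17, 10, 16, 7]
  [1, 7, 0, 14, 1, 3]
  [18, 3, 19, 0, 4, 3]
  [1, -1, 1, 9, 0, 3]
  [14, 9, 8, 12, 17, 0]
D(3):
  [0, 7, 15, 17, 7, 2]
  [15, 0, 17, 10, 16, 7]
  [1, 7, 0, 14, 1, 3]
  [18, 3, 19, 0, 4, 3]
  [1, -1, 1, 9, 0, 3]
  [9, 9, 8, 12, 9, 0]
D(4):
  [0, 7, 15, 17, 7, 2]
  [15, 0, 17, 10, 14, 7]
  [1, 7, 0, 14, 1, 3]
  [18, 3, 19, 0, 4, 3]
  [1, -1, 1, 9, 0, 3]
  [9, 9, 8, 12, 9, 0]
D(5):
  [0, 6, 8, 16, 7, 2]
  [15, 0, 15, 10, 14, 7]
  [1, 0, 0, 10, 1, 3]
  [5, 3, 5, 0, 4, 3]
  [1, -1, 1, 9, 0, 3]
  [9, 8, 8, 12, 9, 0]
D(6):
  [0, 6, 8, 14, 7, 2]
  [15, 0, 15, 10, 14, 7]
  [1, 0, 0, 10, 1, 3]
  [5, 3, 5, 0, 4, 3]
  [1, -1, 1, 9, 0, 3]
  [9, 8, 8, 12, 9, 0]
Answer: M*[2][4] = 1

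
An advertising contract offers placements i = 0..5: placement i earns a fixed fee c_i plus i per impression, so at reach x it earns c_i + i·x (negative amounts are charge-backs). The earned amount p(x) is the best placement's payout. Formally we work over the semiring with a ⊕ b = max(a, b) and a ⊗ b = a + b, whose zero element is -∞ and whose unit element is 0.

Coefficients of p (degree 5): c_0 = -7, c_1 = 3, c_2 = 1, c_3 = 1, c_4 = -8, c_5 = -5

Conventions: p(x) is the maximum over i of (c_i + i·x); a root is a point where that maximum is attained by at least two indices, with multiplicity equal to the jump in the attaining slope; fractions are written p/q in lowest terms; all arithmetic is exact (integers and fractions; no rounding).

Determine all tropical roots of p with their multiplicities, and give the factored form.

hull edge (i=0, c=-7) to (i=1, c=3): slope 10, span 1
hull edge (i=1, c=3) to (i=3, c=1): slope -1, span 2
hull edge (i=3, c=1) to (i=5, c=-5): slope -3, span 2
Factored form: p(x) = -5 ⊗ (x ⊕ (-10)) ⊗ (x ⊕ 1) ⊗ (x ⊕ 1) ⊗ (x ⊕ 3) ⊗ (x ⊕ 3)
Answer: roots = -10 (mult 1), 1 (mult 2), 3 (mult 2)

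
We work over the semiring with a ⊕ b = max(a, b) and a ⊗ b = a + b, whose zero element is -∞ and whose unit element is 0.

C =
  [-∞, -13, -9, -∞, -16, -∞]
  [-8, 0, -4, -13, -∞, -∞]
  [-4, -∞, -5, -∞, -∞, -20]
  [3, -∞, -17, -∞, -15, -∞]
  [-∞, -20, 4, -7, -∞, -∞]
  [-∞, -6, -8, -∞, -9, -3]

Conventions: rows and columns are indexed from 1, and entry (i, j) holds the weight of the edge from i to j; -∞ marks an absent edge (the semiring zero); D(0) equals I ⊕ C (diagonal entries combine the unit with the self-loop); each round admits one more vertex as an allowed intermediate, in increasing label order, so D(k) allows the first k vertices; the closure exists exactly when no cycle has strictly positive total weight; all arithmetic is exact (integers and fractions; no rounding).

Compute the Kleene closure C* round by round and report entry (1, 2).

D(0):
  [0, -13, -9, -∞, -16, -∞]
  [-8, 0, -4, -13, -∞, -∞]
  [-4, -∞, 0, -∞, -∞, -20]
  [3, -∞, -17, 0, -15, -∞]
  [-∞, -20, 4, -7, 0, -∞]
  [-∞, -6, -8, -∞, -9, 0]
D(1):
  [0, -13, -9, -∞, -16, -∞]
  [-8, 0, -4, -13, -24, -∞]
  [-4, -17, 0, -∞, -20, -20]
  [3, -10, -6, 0, -13, -∞]
  [-∞, -20, 4, -7, 0, -∞]
  [-∞, -6, -8, -∞, -9, 0]
D(2):
  [0, -13, -9, -26, -16, -∞]
  [-8, 0, -4, -13, -24, -∞]
  [-4, -17, 0, -30, -20, -20]
  [3, -10, -6, 0, -13, -∞]
  [-28, -20, 4, -7, 0, -∞]
  [-14, -6, -8, -19, -9, 0]
D(3):
  [0, -13, -9, -26, -16, -29]
  [-8, 0, -4, -13, -24, -24]
  [-4, -17, 0, -30, -20, -20]
  [3, -10, -6, 0, -13, -26]
  [0, -13, 4, -7, 0, -16]
  [-12, -6, -8, -19, -9, 0]
D(4):
  [0, -13, -9, -26, -16, -29]
  [-8, 0, -4, -13, -24, -24]
  [-4, -17, 0, -30, -20, -20]
  [3, -10, -6, 0, -13, -26]
  [0, -13, 4, -7, 0, -16]
  [-12, -6, -8, -19, -9, 0]
D(5):
  [0, -13, -9, -23, -16, -29]
  [-8, 0, -4, -13, -24, -24]
  [-4, -17, 0, -27, -20, -20]
  [3, -10, -6, 0, -13, -26]
  [0, -13, 4, -7, 0, -16]
  [-9, -6, -5, -16, -9, 0]
D(6):
  [0, -13, -9, -23, -16, -29]
  [-8, 0, -4, -13, -24, -24]
  [-4, -17, 0, -27, -20, -20]
  [3, -10, -6, 0, -13, -26]
  [0, -13, 4, -7, 0, -16]
  [-9, -6, -5, -16, -9, 0]
Answer: C*[1][2] = -13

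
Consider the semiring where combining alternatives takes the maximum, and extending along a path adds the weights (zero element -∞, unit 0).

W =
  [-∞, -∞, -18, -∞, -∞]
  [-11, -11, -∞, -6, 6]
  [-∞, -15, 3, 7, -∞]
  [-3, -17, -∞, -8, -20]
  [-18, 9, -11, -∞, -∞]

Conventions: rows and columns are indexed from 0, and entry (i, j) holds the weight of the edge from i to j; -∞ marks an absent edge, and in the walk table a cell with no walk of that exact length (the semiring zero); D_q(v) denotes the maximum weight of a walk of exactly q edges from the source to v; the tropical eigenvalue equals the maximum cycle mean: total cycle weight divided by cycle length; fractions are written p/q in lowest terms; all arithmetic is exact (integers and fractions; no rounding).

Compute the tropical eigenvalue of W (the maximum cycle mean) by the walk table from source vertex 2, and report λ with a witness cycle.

q=0: [-∞, -∞, 0, -∞, -∞]
q=1: [-∞, -15, 3, 7, -∞]
q=2: [4, -10, 6, 10, -9]
q=3: [7, 0, 9, 13, -4]
q=4: [10, 5, 12, 16, 6]
q=5: [13, 15, 15, 19, 11]
Optimal cycle mean attained by: cycle 1->4->1, total 6 + 9, length 2.
Answer: λ = 15/2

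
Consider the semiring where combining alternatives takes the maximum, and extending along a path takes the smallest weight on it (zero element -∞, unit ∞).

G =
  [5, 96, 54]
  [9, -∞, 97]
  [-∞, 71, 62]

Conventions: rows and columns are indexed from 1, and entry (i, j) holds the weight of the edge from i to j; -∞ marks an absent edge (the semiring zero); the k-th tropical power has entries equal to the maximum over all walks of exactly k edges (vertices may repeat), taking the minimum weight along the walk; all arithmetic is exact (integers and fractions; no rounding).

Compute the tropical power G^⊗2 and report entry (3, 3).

G^⊗2:
  [9, 54, 96]
  [5, 71, 62]
  [9, 62, 71]
Key observation: the optimum is the walk 3->2->3, with weight 71 min 97 = 71.
Optimal value attained by: walk 3->2->3.
Answer: (G^⊗2)[3][3] = 71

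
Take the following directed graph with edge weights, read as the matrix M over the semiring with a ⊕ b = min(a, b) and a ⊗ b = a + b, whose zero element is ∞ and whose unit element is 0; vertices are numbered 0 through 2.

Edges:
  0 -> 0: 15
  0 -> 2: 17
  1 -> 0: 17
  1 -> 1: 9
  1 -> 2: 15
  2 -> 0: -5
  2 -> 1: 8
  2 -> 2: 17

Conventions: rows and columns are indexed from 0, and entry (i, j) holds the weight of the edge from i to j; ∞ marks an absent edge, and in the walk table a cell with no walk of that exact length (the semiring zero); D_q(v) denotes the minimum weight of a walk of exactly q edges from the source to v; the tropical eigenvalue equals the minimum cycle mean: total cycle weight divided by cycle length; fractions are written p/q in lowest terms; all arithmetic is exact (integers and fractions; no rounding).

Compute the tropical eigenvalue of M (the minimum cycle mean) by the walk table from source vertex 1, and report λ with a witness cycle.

q=0: [∞, 0, ∞]
q=1: [17, 9, 15]
q=2: [10, 18, 24]
q=3: [19, 27, 27]
Optimal cycle mean attained by: cycle 0->2->0, total 17 + (-5), length 2.
Answer: λ = 6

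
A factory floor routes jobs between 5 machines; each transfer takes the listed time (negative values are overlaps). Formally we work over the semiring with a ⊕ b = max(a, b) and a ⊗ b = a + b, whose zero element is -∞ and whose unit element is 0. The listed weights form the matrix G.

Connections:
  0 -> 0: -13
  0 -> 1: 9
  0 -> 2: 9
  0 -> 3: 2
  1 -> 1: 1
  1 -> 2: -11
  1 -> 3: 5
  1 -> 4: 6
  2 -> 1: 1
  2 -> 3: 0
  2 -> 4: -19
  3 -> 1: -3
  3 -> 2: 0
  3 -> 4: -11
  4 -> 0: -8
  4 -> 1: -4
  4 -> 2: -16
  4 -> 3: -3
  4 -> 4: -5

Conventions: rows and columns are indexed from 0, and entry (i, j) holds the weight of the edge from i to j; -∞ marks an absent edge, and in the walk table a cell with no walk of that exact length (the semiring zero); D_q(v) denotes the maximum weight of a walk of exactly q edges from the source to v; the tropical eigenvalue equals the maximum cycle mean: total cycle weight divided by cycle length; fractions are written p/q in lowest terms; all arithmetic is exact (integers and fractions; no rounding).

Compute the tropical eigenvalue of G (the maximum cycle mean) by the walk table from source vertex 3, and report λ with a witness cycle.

q=0: [-∞, -∞, -∞, 0, -∞]
q=1: [-∞, -3, 0, -∞, -11]
q=2: [-19, 1, -14, 2, 3]
q=3: [-5, 2, 2, 6, 7]
q=4: [-1, 4, 6, 7, 8]
q=5: [0, 8, 8, 9, 10]
Optimal cycle mean attained by: cycle 0->1->4->0, total 9 + 6 + (-8), length 3.
Answer: λ = 7/3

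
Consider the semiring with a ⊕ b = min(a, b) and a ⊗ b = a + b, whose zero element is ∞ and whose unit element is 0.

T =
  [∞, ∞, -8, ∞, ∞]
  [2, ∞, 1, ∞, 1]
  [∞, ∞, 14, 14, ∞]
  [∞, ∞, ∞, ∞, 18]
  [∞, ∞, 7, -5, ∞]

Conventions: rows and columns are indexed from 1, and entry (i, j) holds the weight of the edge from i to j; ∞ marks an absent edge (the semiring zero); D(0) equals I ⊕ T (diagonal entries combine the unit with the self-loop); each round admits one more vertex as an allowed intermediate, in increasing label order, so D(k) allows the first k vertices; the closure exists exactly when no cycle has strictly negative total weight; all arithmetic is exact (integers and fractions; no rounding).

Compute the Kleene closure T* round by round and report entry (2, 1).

D(0):
  [0, ∞, -8, ∞, ∞]
  [2, 0, 1, ∞, 1]
  [∞, ∞, 0, 14, ∞]
  [∞, ∞, ∞, 0, 18]
  [∞, ∞, 7, -5, 0]
D(1):
  [0, ∞, -8, ∞, ∞]
  [2, 0, -6, ∞, 1]
  [∞, ∞, 0, 14, ∞]
  [∞, ∞, ∞, 0, 18]
  [∞, ∞, 7, -5, 0]
D(2):
  [0, ∞, -8, ∞, ∞]
  [2, 0, -6, ∞, 1]
  [∞, ∞, 0, 14, ∞]
  [∞, ∞, ∞, 0, 18]
  [∞, ∞, 7, -5, 0]
D(3):
  [0, ∞, -8, 6, ∞]
  [2, 0, -6, 8, 1]
  [∞, ∞, 0, 14, ∞]
  [∞, ∞, ∞, 0, 18]
  [∞, ∞, 7, -5, 0]
D(4):
  [0, ∞, -8, 6, 24]
  [2, 0, -6, 8, 1]
  [∞, ∞, 0, 14, 32]
  [∞, ∞, ∞, 0, 18]
  [∞, ∞, 7, -5, 0]
D(5):
  [0, ∞, -8, 6, 24]
  [2, 0, -6, -4, 1]
  [∞, ∞, 0, 14, 32]
  [∞, ∞, 25, 0, 18]
  [∞, ∞, 7, -5, 0]
Answer: T*[2][1] = 2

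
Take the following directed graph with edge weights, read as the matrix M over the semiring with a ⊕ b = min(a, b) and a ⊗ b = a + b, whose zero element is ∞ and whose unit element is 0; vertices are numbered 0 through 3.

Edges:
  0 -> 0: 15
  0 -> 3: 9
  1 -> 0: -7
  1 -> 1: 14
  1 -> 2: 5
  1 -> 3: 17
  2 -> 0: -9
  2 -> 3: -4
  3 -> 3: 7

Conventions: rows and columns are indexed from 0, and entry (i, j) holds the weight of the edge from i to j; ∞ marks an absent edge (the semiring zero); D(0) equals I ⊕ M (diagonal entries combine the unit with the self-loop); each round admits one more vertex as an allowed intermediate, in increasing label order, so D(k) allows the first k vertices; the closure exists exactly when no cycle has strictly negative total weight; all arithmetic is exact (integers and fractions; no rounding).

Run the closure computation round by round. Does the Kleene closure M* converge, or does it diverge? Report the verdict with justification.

D(0):
  [0, ∞, ∞, 9]
  [-7, 0, 5, 17]
  [-9, ∞, 0, -4]
  [∞, ∞, ∞, 0]
D(1):
  [0, ∞, ∞, 9]
  [-7, 0, 5, 2]
  [-9, ∞, 0, -4]
  [∞, ∞, ∞, 0]
D(2):
  [0, ∞, ∞, 9]
  [-7, 0, 5, 2]
  [-9, ∞, 0, -4]
  [∞, ∞, ∞, 0]
D(3):
  [0, ∞, ∞, 9]
  [-7, 0, 5, 1]
  [-9, ∞, 0, -4]
  [∞, ∞, ∞, 0]
D(4):
  [0, ∞, ∞, 9]
  [-7, 0, 5, 1]
  [-9, ∞, 0, -4]
  [∞, ∞, ∞, 0]
Key observation: every diagonal entry stays at the unit through all rounds, so no improving cycle exists.
Answer: CONVERGES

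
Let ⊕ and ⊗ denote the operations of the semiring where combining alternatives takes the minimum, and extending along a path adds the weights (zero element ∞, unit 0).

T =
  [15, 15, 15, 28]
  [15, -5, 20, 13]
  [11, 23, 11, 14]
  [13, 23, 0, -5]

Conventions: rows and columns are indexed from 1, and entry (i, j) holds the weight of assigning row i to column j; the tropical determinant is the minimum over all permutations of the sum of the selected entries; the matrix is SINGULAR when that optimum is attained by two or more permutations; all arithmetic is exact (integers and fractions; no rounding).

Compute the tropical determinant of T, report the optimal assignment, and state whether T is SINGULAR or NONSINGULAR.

σ = (1, 2, 3, 4): 15 + (-5) + 11 + (-5) = 16
σ = (1, 2, 4, 3): 15 + (-5) + 14 + 0 = 24
σ = (1, 3, 2, 4): 15 + 20 + 23 + (-5) = 53
σ = (1, 3, 4, 2): 15 + 20 + 14 + 23 = 72
σ = (1, 4, 2, 3): 15 + 13 + 23 + 0 = 51
σ = (1, 4, 3, 2): 15 + 13 + 11 + 23 = 62
σ = (2, 1, 3, 4): 15 + 15 + 11 + (-5) = 36
σ = (2, 1, 4, 3): 15 + 15 + 14 + 0 = 44
σ = (2, 3, 1, 4): 15 + 20 + 11 + (-5) = 41
σ = (2, 3, 4, 1): 15 + 20 + 14 + 13 = 62
σ = (2, 4, 1, 3): 15 + 13 + 11 + 0 = 39
σ = (2, 4, 3, 1): 15 + 13 + 11 + 13 = 52
σ = (3, 1, 2, 4): 15 + 15 + 23 + (-5) = 48
σ = (3, 1, 4, 2): 15 + 15 + 14 + 23 = 67
σ = (3, 2, 1, 4): 15 + (-5) + 11 + (-5) = 16
σ = (3, 2, 4, 1): 15 + (-5) + 14 + 13 = 37
σ = (3, 4, 1, 2): 15 + 13 + 11 + 23 = 62
σ = (3, 4, 2, 1): 15 + 13 + 23 + 13 = 64
σ = (4, 1, 2, 3): 28 + 15 + 23 + 0 = 66
σ = (4, 1, 3, 2): 28 + 15 + 11 + 23 = 77
σ = (4, 2, 1, 3): 28 + (-5) + 11 + 0 = 34
σ = (4, 2, 3, 1): 28 + (-5) + 11 + 13 = 47
σ = (4, 3, 1, 2): 28 + 20 + 11 + 23 = 82
σ = (4, 3, 2, 1): 28 + 20 + 23 + 13 = 84
Optimal value attained by: σ = (1, 2, 3, 4).
Answer: det⊕(T) = 16; verdict: SINGULAR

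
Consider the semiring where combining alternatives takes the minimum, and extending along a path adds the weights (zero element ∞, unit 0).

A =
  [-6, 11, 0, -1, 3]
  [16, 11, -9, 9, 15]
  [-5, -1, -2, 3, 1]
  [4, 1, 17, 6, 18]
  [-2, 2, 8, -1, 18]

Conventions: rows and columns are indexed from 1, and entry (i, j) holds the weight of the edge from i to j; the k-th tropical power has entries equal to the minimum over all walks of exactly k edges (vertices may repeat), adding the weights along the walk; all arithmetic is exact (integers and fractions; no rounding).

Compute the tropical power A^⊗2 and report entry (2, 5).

A^⊗2:
  [-12, -1, -6, -7, -3]
  [-14, -10, -11, -6, -8]
  [-11, -3, -10, -6, -2]
  [-2, 7, -8, 3, 7]
  [-8, 0, -7, -3, 1]
Key observation: the optimum is the walk 2->3->5, with weight (-9) + 1 = -8.
Optimal value attained by: walk 2->3->5.
Answer: (A^⊗2)[2][5] = -8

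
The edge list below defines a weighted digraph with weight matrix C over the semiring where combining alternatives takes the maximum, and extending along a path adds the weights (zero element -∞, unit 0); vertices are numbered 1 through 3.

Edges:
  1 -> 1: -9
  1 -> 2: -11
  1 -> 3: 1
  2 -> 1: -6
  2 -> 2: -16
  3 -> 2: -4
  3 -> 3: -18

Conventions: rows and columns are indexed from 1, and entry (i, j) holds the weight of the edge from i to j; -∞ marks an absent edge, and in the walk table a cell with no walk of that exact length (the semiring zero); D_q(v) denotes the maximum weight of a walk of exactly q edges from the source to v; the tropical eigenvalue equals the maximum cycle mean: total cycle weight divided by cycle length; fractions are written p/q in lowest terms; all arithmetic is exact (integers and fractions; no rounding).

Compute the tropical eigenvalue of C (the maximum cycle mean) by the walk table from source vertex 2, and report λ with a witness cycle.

q=0: [-∞, 0, -∞]
q=1: [-6, -16, -∞]
q=2: [-15, -17, -5]
q=3: [-23, -9, -14]
Optimal cycle mean attained by: cycle 1->3->2->1, total 1 + (-4) + (-6), length 3.
Answer: λ = -3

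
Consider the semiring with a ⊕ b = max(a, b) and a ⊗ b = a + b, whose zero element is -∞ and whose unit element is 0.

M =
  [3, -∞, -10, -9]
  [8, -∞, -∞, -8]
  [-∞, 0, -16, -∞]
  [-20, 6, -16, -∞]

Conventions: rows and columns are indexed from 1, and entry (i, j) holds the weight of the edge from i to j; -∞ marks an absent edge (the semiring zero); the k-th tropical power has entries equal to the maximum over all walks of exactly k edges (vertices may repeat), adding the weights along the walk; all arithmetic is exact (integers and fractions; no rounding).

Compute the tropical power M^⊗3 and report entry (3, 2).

M^⊗2:
  [6, -3, -7, -6]
  [11, -2, -2, -1]
  [8, -16, -32, -8]
  [14, -16, -30, -2]
M^⊗3:
  [9, 0, -4, -3]
  [14, 5, 1, 2]
  [11, -2, -2, -1]
  [17, 4, 4, 5]
Key observation: the optimum is the walk 3->2->4->2, with weight 0 + (-8) + 6 = -2.
Optimal value attained by: walk 3->2->4->2.
Answer: (M^⊗3)[3][2] = -2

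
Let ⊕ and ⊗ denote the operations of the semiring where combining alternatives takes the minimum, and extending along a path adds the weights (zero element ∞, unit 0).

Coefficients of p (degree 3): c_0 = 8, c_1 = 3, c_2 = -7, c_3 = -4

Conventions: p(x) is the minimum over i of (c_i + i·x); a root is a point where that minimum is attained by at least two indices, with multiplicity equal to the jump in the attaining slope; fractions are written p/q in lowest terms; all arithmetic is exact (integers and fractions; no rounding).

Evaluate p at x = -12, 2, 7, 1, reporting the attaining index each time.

p(-12) = min(8+0·(-12)=8, 3+1·(-12)=-9, -7+2·(-12)=-31, -4+3·(-12)=-40) = -40 (attained by i=3)
p(2) = min(8+0·2=8, 3+1·2=5, -7+2·2=-3, -4+3·2=2) = -3 (attained by i=2)
p(7) = min(8+0·7=8, 3+1·7=10, -7+2·7=7, -4+3·7=17) = 7 (attained by i=2)
p(1) = min(8+0·1=8, 3+1·1=4, -7+2·1=-5, -4+3·1=-1) = -5 (attained by i=2)
Answer: p(-12) = -40; p(2) = -3; p(7) = 7; p(1) = -5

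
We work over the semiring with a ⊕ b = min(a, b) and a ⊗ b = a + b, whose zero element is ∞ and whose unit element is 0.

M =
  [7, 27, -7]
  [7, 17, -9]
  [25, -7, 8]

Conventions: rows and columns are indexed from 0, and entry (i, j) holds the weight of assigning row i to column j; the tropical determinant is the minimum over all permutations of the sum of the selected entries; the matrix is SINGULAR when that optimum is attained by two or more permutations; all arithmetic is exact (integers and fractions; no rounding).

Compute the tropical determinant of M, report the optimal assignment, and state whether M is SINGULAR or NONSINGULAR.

σ = (0, 1, 2): 7 + 17 + 8 = 32
σ = (0, 2, 1): 7 + (-9) + (-7) = -9
σ = (1, 0, 2): 27 + 7 + 8 = 42
σ = (1, 2, 0): 27 + (-9) + 25 = 43
σ = (2, 0, 1): (-7) + 7 + (-7) = -7
σ = (2, 1, 0): (-7) + 17 + 25 = 35
Optimal value attained by: σ = (0, 2, 1).
Answer: det⊕(M) = -9; verdict: NONSINGULAR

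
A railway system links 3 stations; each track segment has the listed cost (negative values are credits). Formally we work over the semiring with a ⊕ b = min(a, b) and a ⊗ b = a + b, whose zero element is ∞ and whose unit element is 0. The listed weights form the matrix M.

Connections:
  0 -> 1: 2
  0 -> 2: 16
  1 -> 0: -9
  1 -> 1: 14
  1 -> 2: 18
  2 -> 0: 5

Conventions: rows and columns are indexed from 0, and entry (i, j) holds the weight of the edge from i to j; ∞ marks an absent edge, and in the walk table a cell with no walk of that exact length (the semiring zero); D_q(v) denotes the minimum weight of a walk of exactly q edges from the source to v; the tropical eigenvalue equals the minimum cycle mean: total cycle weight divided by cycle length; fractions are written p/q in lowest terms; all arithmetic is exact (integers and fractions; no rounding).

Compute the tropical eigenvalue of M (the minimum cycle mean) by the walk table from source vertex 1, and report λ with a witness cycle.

q=0: [∞, 0, ∞]
q=1: [-9, 14, 18]
q=2: [5, -7, 7]
q=3: [-16, 7, 11]
Optimal cycle mean attained by: cycle 0->1->0, total 2 + (-9), length 2.
Answer: λ = -7/2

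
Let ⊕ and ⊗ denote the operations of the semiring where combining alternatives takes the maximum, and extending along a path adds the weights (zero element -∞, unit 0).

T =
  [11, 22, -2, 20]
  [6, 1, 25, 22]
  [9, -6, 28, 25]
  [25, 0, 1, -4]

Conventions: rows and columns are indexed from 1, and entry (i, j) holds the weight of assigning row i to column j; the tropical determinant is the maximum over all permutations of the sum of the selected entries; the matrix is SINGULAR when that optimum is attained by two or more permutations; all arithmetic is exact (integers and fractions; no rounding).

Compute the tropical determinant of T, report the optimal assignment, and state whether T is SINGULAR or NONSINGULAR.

σ = (1, 2, 3, 4): 11 + 1 + 28 + (-4) = 36
σ = (1, 2, 4, 3): 11 + 1 + 25 + 1 = 38
σ = (1, 3, 2, 4): 11 + 25 + (-6) + (-4) = 26
σ = (1, 3, 4, 2): 11 + 25 + 25 + 0 = 61
σ = (1, 4, 2, 3): 11 + 22 + (-6) + 1 = 28
σ = (1, 4, 3, 2): 11 + 22 + 28 + 0 = 61
σ = (2, 1, 3, 4): 22 + 6 + 28 + (-4) = 52
σ = (2, 1, 4, 3): 22 + 6 + 25 + 1 = 54
σ = (2, 3, 1, 4): 22 + 25 + 9 + (-4) = 52
σ = (2, 3, 4, 1): 22 + 25 + 25 + 25 = 97
σ = (2, 4, 1, 3): 22 + 22 + 9 + 1 = 54
σ = (2, 4, 3, 1): 22 + 22 + 28 + 25 = 97
σ = (3, 1, 2, 4): (-2) + 6 + (-6) + (-4) = -6
σ = (3, 1, 4, 2): (-2) + 6 + 25 + 0 = 29
σ = (3, 2, 1, 4): (-2) + 1 + 9 + (-4) = 4
σ = (3, 2, 4, 1): (-2) + 1 + 25 + 25 = 49
σ = (3, 4, 1, 2): (-2) + 22 + 9 + 0 = 29
σ = (3, 4, 2, 1): (-2) + 22 + (-6) + 25 = 39
σ = (4, 1, 2, 3): 20 + 6 + (-6) + 1 = 21
σ = (4, 1, 3, 2): 20 + 6 + 28 + 0 = 54
σ = (4, 2, 1, 3): 20 + 1 + 9 + 1 = 31
σ = (4, 2, 3, 1): 20 + 1 + 28 + 25 = 74
σ = (4, 3, 1, 2): 20 + 25 + 9 + 0 = 54
σ = (4, 3, 2, 1): 20 + 25 + (-6) + 25 = 64
Optimal value attained by: σ = (2, 3, 4, 1).
Answer: det⊕(T) = 97; verdict: SINGULAR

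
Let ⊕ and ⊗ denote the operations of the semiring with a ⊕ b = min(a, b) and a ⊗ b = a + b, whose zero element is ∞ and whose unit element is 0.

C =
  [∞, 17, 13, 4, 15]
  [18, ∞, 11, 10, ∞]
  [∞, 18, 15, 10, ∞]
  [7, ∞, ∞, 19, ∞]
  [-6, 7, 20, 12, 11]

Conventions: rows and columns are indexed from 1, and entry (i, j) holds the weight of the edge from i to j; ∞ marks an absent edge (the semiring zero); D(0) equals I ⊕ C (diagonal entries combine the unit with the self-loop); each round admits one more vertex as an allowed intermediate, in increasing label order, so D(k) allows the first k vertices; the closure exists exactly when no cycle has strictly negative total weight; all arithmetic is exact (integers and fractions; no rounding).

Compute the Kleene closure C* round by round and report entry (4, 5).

D(0):
  [0, 17, 13, 4, 15]
  [18, 0, 11, 10, ∞]
  [∞, 18, 0, 10, ∞]
  [7, ∞, ∞, 0, ∞]
  [-6, 7, 20, 12, 0]
D(1):
  [0, 17, 13, 4, 15]
  [18, 0, 11, 10, 33]
  [∞, 18, 0, 10, ∞]
  [7, 24, 20, 0, 22]
  [-6, 7, 7, -2, 0]
D(2):
  [0, 17, 13, 4, 15]
  [18, 0, 11, 10, 33]
  [36, 18, 0, 10, 51]
  [7, 24, 20, 0, 22]
  [-6, 7, 7, -2, 0]
D(3):
  [0, 17, 13, 4, 15]
  [18, 0, 11, 10, 33]
  [36, 18, 0, 10, 51]
  [7, 24, 20, 0, 22]
  [-6, 7, 7, -2, 0]
D(4):
  [0, 17, 13, 4, 15]
  [17, 0, 11, 10, 32]
  [17, 18, 0, 10, 32]
  [7, 24, 20, 0, 22]
  [-6, 7, 7, -2, 0]
D(5):
  [0, 17, 13, 4, 15]
  [17, 0, 11, 10, 32]
  [17, 18, 0, 10, 32]
  [7, 24, 20, 0, 22]
  [-6, 7, 7, -2, 0]
Answer: C*[4][5] = 22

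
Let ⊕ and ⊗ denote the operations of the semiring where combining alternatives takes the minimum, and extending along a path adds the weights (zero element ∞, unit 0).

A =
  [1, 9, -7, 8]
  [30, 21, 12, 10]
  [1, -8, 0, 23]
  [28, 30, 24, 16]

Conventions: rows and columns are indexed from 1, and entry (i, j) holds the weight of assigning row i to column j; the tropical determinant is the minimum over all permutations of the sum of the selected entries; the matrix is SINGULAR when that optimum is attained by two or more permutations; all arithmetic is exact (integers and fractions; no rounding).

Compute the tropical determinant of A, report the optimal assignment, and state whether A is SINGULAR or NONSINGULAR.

σ = (1, 2, 3, 4): 1 + 21 + 0 + 16 = 38
σ = (1, 2, 4, 3): 1 + 21 + 23 + 24 = 69
σ = (1, 3, 2, 4): 1 + 12 + (-8) + 16 = 21
σ = (1, 3, 4, 2): 1 + 12 + 23 + 30 = 66
σ = (1, 4, 2, 3): 1 + 10 + (-8) + 24 = 27
σ = (1, 4, 3, 2): 1 + 10 + 0 + 30 = 41
σ = (2, 1, 3, 4): 9 + 30 + 0 + 16 = 55
σ = (2, 1, 4, 3): 9 + 30 + 23 + 24 = 86
σ = (2, 3, 1, 4): 9 + 12 + 1 + 16 = 38
σ = (2, 3, 4, 1): 9 + 12 + 23 + 28 = 72
σ = (2, 4, 1, 3): 9 + 10 + 1 + 24 = 44
σ = (2, 4, 3, 1): 9 + 10 + 0 + 28 = 47
σ = (3, 1, 2, 4): (-7) + 30 + (-8) + 16 = 31
σ = (3, 1, 4, 2): (-7) + 30 + 23 + 30 = 76
σ = (3, 2, 1, 4): (-7) + 21 + 1 + 16 = 31
σ = (3, 2, 4, 1): (-7) + 21 + 23 + 28 = 65
σ = (3, 4, 1, 2): (-7) + 10 + 1 + 30 = 34
σ = (3, 4, 2, 1): (-7) + 10 + (-8) + 28 = 23
σ = (4, 1, 2, 3): 8 + 30 + (-8) + 24 = 54
σ = (4, 1, 3, 2): 8 + 30 + 0 + 30 = 68
σ = (4, 2, 1, 3): 8 + 21 + 1 + 24 = 54
σ = (4, 2, 3, 1): 8 + 21 + 0 + 28 = 57
σ = (4, 3, 1, 2): 8 + 12 + 1 + 30 = 51
σ = (4, 3, 2, 1): 8 + 12 + (-8) + 28 = 40
Optimal value attained by: σ = (1, 3, 2, 4).
Answer: det⊕(A) = 21; verdict: NONSINGULAR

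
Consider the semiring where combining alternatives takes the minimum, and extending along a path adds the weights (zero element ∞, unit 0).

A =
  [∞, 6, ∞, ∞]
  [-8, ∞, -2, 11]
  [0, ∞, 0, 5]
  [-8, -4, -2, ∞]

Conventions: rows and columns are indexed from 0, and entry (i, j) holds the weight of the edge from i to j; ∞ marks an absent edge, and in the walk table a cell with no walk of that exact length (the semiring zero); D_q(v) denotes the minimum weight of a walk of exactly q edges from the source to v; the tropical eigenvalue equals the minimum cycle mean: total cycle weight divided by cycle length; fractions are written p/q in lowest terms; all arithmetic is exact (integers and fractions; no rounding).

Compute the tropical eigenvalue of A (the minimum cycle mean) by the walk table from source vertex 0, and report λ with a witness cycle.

q=0: [0, ∞, ∞, ∞]
q=1: [∞, 6, ∞, ∞]
q=2: [-2, ∞, 4, 17]
q=3: [4, 4, 4, 9]
q=4: [-4, 5, 2, 9]
Optimal cycle mean attained by: cycle 0->1->0, total 6 + (-8), length 2.
Answer: λ = -1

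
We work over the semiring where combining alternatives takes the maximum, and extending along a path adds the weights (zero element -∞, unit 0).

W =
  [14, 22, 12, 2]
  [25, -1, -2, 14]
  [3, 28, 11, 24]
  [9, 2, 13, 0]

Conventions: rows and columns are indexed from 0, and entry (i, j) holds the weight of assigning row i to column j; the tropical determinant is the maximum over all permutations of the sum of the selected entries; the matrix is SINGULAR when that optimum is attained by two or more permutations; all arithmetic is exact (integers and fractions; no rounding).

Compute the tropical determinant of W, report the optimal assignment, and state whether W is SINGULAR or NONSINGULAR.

σ = (0, 1, 2, 3): 14 + (-1) + 11 + 0 = 24
σ = (0, 1, 3, 2): 14 + (-1) + 24 + 13 = 50
σ = (0, 2, 1, 3): 14 + (-2) + 28 + 0 = 40
σ = (0, 2, 3, 1): 14 + (-2) + 24 + 2 = 38
σ = (0, 3, 1, 2): 14 + 14 + 28 + 13 = 69
σ = (0, 3, 2, 1): 14 + 14 + 11 + 2 = 41
σ = (1, 0, 2, 3): 22 + 25 + 11 + 0 = 58
σ = (1, 0, 3, 2): 22 + 25 + 24 + 13 = 84
σ = (1, 2, 0, 3): 22 + (-2) + 3 + 0 = 23
σ = (1, 2, 3, 0): 22 + (-2) + 24 + 9 = 53
σ = (1, 3, 0, 2): 22 + 14 + 3 + 13 = 52
σ = (1, 3, 2, 0): 22 + 14 + 11 + 9 = 56
σ = (2, 0, 1, 3): 12 + 25 + 28 + 0 = 65
σ = (2, 0, 3, 1): 12 + 25 + 24 + 2 = 63
σ = (2, 1, 0, 3): 12 + (-1) + 3 + 0 = 14
σ = (2, 1, 3, 0): 12 + (-1) + 24 + 9 = 44
σ = (2, 3, 0, 1): 12 + 14 + 3 + 2 = 31
σ = (2, 3, 1, 0): 12 + 14 + 28 + 9 = 63
σ = (3, 0, 1, 2): 2 + 25 + 28 + 13 = 68
σ = (3, 0, 2, 1): 2 + 25 + 11 + 2 = 40
σ = (3, 1, 0, 2): 2 + (-1) + 3 + 13 = 17
σ = (3, 1, 2, 0): 2 + (-1) + 11 + 9 = 21
σ = (3, 2, 0, 1): 2 + (-2) + 3 + 2 = 5
σ = (3, 2, 1, 0): 2 + (-2) + 28 + 9 = 37
Optimal value attained by: σ = (1, 0, 3, 2).
Answer: det⊕(W) = 84; verdict: NONSINGULAR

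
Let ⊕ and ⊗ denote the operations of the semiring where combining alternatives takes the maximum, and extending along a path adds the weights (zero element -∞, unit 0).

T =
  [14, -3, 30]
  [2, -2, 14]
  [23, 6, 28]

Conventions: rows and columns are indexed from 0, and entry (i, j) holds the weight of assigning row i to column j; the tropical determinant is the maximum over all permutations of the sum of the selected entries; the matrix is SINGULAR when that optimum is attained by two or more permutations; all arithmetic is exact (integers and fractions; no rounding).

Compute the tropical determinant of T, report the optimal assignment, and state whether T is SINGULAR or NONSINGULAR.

σ = (0, 1, 2): 14 + (-2) + 28 = 40
σ = (0, 2, 1): 14 + 14 + 6 = 34
σ = (1, 0, 2): (-3) + 2 + 28 = 27
σ = (1, 2, 0): (-3) + 14 + 23 = 34
σ = (2, 0, 1): 30 + 2 + 6 = 38
σ = (2, 1, 0): 30 + (-2) + 23 = 51
Optimal value attained by: σ = (2, 1, 0).
Answer: det⊕(T) = 51; verdict: NONSINGULAR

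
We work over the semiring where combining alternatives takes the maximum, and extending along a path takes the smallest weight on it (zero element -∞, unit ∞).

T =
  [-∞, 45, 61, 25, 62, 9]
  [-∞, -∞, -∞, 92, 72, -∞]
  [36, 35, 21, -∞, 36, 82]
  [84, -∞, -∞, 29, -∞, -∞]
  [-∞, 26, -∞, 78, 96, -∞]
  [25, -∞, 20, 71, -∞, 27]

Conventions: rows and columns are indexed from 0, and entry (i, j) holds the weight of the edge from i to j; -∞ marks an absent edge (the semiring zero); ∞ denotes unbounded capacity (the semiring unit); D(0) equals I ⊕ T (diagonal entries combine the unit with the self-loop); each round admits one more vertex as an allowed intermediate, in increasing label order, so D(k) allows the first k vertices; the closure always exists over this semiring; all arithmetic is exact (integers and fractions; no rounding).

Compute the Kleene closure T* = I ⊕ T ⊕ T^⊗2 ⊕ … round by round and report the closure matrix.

D(0):
  [∞, 45, 61, 25, 62, 9]
  [-∞, ∞, -∞, 92, 72, -∞]
  [36, 35, ∞, -∞, 36, 82]
  [84, -∞, -∞, ∞, -∞, -∞]
  [-∞, 26, -∞, 78, ∞, -∞]
  [25, -∞, 20, 71, -∞, ∞]
D(1):
  [∞, 45, 61, 25, 62, 9]
  [-∞, ∞, -∞, 92, 72, -∞]
  [36, 36, ∞, 25, 36, 82]
  [84, 45, 61, ∞, 62, 9]
  [-∞, 26, -∞, 78, ∞, -∞]
  [25, 25, 25, 71, 25, ∞]
D(2):
  [∞, 45, 61, 45, 62, 9]
  [-∞, ∞, -∞, 92, 72, -∞]
  [36, 36, ∞, 36, 36, 82]
  [84, 45, 61, ∞, 62, 9]
  [-∞, 26, -∞, 78, ∞, -∞]
  [25, 25, 25, 71, 25, ∞]
D(3):
  [∞, 45, 61, 45, 62, 61]
  [-∞, ∞, -∞, 92, 72, -∞]
  [36, 36, ∞, 36, 36, 82]
  [84, 45, 61, ∞, 62, 61]
  [-∞, 26, -∞, 78, ∞, -∞]
  [25, 25, 25, 71, 25, ∞]
D(4):
  [∞, 45, 61, 45, 62, 61]
  [84, ∞, 61, 92, 72, 61]
  [36, 36, ∞, 36, 36, 82]
  [84, 45, 61, ∞, 62, 61]
  [78, 45, 61, 78, ∞, 61]
  [71, 45, 61, 71, 62, ∞]
D(5):
  [∞, 45, 61, 62, 62, 61]
  [84, ∞, 61, 92, 72, 61]
  [36, 36, ∞, 36, 36, 82]
  [84, 45, 61, ∞, 62, 61]
  [78, 45, 61, 78, ∞, 61]
  [71, 45, 61, 71, 62, ∞]
D(6):
  [∞, 45, 61, 62, 62, 61]
  [84, ∞, 61, 92, 72, 61]
  [71, 45, ∞, 71, 62, 82]
  [84, 45, 61, ∞, 62, 61]
  [78, 45, 61, 78, ∞, 61]
  [71, 45, 61, 71, 62, ∞]
Answer: T* = [[∞, 45, 61, 62, 62, 61], [84, ∞, 61, 92, 72, 61], [71, 45, ∞, 71, 62, 82], [84, 45, 61, ∞, 62, 61], [78, 45, 61, 78, ∞, 61], [71, 45, 61, 71, 62, ∞]]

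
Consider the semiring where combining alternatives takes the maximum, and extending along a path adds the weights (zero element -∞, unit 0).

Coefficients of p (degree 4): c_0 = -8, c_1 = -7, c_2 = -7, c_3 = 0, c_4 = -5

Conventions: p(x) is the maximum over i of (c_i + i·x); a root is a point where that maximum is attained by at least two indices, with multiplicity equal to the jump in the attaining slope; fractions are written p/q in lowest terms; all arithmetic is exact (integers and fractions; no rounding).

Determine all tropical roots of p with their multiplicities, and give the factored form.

hull edge (i=0, c=-8) to (i=3, c=0): slope 8/3, span 3
hull edge (i=3, c=0) to (i=4, c=-5): slope -5, span 1
Factored form: p(x) = -5 ⊗ (x ⊕ (-8/3)) ⊗ (x ⊕ (-8/3)) ⊗ (x ⊕ (-8/3)) ⊗ (x ⊕ 5)
Answer: roots = -8/3 (mult 3), 5 (mult 1)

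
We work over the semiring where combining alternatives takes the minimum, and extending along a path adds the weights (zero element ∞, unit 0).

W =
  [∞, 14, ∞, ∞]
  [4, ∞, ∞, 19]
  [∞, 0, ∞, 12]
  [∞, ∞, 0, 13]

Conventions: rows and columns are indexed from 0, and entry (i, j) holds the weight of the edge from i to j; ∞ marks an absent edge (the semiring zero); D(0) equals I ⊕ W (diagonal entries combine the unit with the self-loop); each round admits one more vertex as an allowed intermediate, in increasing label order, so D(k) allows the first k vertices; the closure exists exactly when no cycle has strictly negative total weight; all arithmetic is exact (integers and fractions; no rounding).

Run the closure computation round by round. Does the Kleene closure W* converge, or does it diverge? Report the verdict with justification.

D(0):
  [0, 14, ∞, ∞]
  [4, 0, ∞, 19]
  [∞, 0, 0, 12]
  [∞, ∞, 0, 0]
D(1):
  [0, 14, ∞, ∞]
  [4, 0, ∞, 19]
  [∞, 0, 0, 12]
  [∞, ∞, 0, 0]
D(2):
  [0, 14, ∞, 33]
  [4, 0, ∞, 19]
  [4, 0, 0, 12]
  [∞, ∞, 0, 0]
D(3):
  [0, 14, ∞, 33]
  [4, 0, ∞, 19]
  [4, 0, 0, 12]
  [4, 0, 0, 0]
D(4):
  [0, 14, 33, 33]
  [4, 0, 19, 19]
  [4, 0, 0, 12]
  [4, 0, 0, 0]
Key observation: every diagonal entry stays at the unit through all rounds, so no improving cycle exists.
Answer: CONVERGES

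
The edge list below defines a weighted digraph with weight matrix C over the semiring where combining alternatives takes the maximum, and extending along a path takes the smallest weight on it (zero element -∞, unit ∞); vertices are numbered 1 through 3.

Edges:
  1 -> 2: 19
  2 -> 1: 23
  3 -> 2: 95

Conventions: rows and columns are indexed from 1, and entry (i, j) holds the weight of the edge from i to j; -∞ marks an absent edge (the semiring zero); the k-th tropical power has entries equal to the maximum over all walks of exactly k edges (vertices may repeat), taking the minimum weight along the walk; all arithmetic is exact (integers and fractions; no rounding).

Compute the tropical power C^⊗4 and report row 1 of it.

C^⊗2:
  [19, -∞, -∞]
  [-∞, 19, -∞]
  [23, -∞, -∞]
C^⊗3:
  [-∞, 19, -∞]
  [19, -∞, -∞]
  [-∞, 19, -∞]
C^⊗4:
  [19, -∞, -∞]
  [-∞, 19, -∞]
  [19, -∞, -∞]
Answer: row 1 of C^⊗4 = [19, -∞, -∞]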